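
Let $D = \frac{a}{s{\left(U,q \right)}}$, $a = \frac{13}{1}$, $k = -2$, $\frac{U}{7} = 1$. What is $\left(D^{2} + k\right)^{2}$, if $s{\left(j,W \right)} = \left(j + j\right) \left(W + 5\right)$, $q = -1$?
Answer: $\frac{37246609}{9834496} \approx 3.7873$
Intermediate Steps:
$U = 7$ ($U = 7 \cdot 1 = 7$)
$s{\left(j,W \right)} = 2 j \left(5 + W\right)$
$a = 13$ ($a = 13 \cdot 1 = 13$)
$D = \frac{13}{56}$ ($D = \frac{13}{2 \cdot 7 \left(5 - 1\right)} = \frac{13}{2 \cdot 7 \cdot 4} = \frac{13}{56} \approx 0.23214$)
$\left(D^{2} + k\right)^{2} = \left(\left(\frac{13}{56}\right)^{2} - 2\right)^{2} = \left(\frac{169}{3136} - 2\right)^{2} = \left(- \frac{6103}{3136}\right)^{2} = \frac{37246609}{9834496}$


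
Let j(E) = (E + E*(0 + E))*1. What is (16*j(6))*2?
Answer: 1344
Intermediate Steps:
j(E) = E + E**2 (j(E) = (E + E*E)*1 = (E + E**2)*1 = E + E**2)
(16*j(6))*2 = (16*(6*(1 + 6)))*2 = (16*(6*7))*2 = (16*42)*2 = 672*2 = 1344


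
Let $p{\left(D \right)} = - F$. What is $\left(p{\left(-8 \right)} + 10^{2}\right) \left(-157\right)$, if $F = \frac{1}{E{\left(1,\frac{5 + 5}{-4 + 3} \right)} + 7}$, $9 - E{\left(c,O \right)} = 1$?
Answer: $- \frac{235343}{15} \approx -15690.0$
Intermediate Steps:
$E{\left(c,O \right)} = 8$ ($E{\left(c,O \right)} = 9 - 1 = 8$)
$F = \frac{1}{15}$ ($F = \frac{1}{8 + 7} = \frac{1}{15} \approx 0.066667$)
$p{\left(D \right)} = - \frac{1}{15}$ ($p{\left(D \right)} = \left(-1\right) \frac{1}{15} = - \frac{1}{15}$)
$\left(p{\left(-8 \right)} + 10^{2}\right) \left(-157\right) = \left(- \frac{1}{15} + 10^{2}\right) \left(-157\right) = \left(- \frac{1}{15} + 100\right) \left(-157\right) = \frac{1499}{15} \left(-157\right) = - \frac{235343}{15}$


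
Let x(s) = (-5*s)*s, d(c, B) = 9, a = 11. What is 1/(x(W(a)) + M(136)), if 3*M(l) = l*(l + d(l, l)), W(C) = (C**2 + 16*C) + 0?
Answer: -3/1303415 ≈ -2.3016e-6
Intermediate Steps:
W(C) = C**2 + 16*C
M(l) = l*(9 + l)/3 (M(l) = (l*(l + 9))/3 = (l*(9 + l))/3 = l*(9 + l)/3)
x(s) = -5*s**2
1/(x(W(a)) + M(136)) = 1/(-5*121*(16 + 11)**2 + (1/3)*136*(9 + 136)) = 1/(-5*(11*27)**2 + (1/3)*136*145) = 1/(-5*297**2 + 19720/3) = 1/(-5*88209 + 19720/3) = 1/(-441045 + 19720/3) = 1/(-1303415/3) = -3/1303415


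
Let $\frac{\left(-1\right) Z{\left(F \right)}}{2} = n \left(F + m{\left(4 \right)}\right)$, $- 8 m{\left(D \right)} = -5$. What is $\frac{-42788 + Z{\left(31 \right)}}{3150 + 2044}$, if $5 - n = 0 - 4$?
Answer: $- \frac{173429}{20776} \approx -8.3476$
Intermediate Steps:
$m{\left(D \right)} = \frac{5}{8}$ ($m{\left(D \right)} = \left(- \frac{1}{8}\right) \left(-5\right) = \frac{5}{8}$)
$n = 9$ ($n = 5 - \left(0 - 4\right) = 5 - -4 = 5 + 4 = 9$)
$Z{\left(F \right)} = - \frac{45}{4} - 18 F$ ($Z{\left(F \right)} = - 2 \cdot 9 \left(F + \frac{5}{8}\right) = - 2 \cdot 9 \left(\frac{5}{8} + F\right) = - 2 \left(\frac{45}{8} + 9 F\right) = - \frac{45}{4} - 18 F$)
$\frac{-42788 + Z{\left(31 \right)}}{3150 + 2044} = \frac{-42788 - \frac{2277}{4}}{3150 + 2044} = \frac{-42788 - \frac{2277}{4}}{5194} = \left(-42788 - \frac{2277}{4}\right) \frac{1}{5194} = \left(- \frac{173429}{4}\right) \frac{1}{5194} = - \frac{173429}{20776}$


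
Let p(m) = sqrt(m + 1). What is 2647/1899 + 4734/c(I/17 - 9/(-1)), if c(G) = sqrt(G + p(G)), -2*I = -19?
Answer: 2647/1899 + 4734*sqrt(34)/sqrt(325 + sqrt(12206)) ≈ 1324.2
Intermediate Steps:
p(m) = sqrt(1 + m)
I = 19/2 (I = -1/2*(-19) = 19/2 ≈ 9.5000)
c(G) = sqrt(G + sqrt(1 + G))
2647/1899 + 4734/c(I/17 - 9/(-1)) = 2647/1899 + 4734/(sqrt(((19/2)/17 - 9/(-1)) + sqrt(1 + ((19/2)/17 - 9/(-1))))) = 2647*(1/1899) + 4734/(sqrt(((19/2)*(1/17) - 9*(-1)) + sqrt(1 + ((19/2)*(1/17) - 9*(-1))))) = 2647/1899 + 4734/(sqrt((19/34 + 9) + sqrt(1 + (19/34 + 9)))) = 2647/1899 + 4734/(sqrt(325/34 + sqrt(1 + 325/34))) = 2647/1899 + 4734/(sqrt(325/34 + sqrt(359/34))) = 2647/1899 + 4734/(sqrt(325/34 + sqrt(12206)/34)) = 2647/1899 + 4734/sqrt(325/34 + sqrt(12206)/34)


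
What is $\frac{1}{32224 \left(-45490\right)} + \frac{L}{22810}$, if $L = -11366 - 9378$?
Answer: $- \frac{608160046485}{668729784512} \approx -0.90943$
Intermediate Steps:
$L = -20744$
$\frac{1}{32224 \left(-45490\right)} + \frac{L}{22810} = \frac{1}{32224 \left(-45490\right)} - \frac{20744}{22810} = \frac{1}{32224} \left(- \frac{1}{45490}\right) - \frac{10372}{11405} = - \frac{1}{1465869760} - \frac{10372}{11405} = - \frac{608160046485}{668729784512}$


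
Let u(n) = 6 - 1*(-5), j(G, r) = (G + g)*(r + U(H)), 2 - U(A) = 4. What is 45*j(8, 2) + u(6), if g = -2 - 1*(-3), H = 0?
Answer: 11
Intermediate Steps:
U(A) = -2 (U(A) = 2 - 1*4 = 2 - 4 = -2)
g = 1 (g = -2 + 3 = 1)
j(G, r) = (1 + G)*(-2 + r) (j(G, r) = (G + 1)*(r - 2) = (1 + G)*(-2 + r))
u(n) = 11 (u(n) = 6 + 5 = 11)
45*j(8, 2) + u(6) = 45*(-2 + 2 - 2*8 + 8*2) + 11 = 45*(-2 + 2 - 16 + 16) + 11 = 45*0 + 11 = 0 + 11 = 11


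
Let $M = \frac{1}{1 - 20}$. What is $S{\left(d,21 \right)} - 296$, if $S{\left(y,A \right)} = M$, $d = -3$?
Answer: $- \frac{5625}{19} \approx -296.05$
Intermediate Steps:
$M = - \frac{1}{19}$ ($M = \frac{1}{-19} = - \frac{1}{19} \approx -0.052632$)
$S{\left(y,A \right)} = - \frac{1}{19}$
$S{\left(d,21 \right)} - 296 = - \frac{1}{19} - 296 = - \frac{5625}{19}$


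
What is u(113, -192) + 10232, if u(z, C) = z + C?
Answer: 10153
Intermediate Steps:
u(z, C) = C + z
u(113, -192) + 10232 = (-192 + 113) + 10232 = -79 + 10232 = 10153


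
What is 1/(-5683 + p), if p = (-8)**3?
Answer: -1/6195 ≈ -0.00016142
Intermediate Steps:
p = -512
1/(-5683 + p) = 1/(-5683 - 512) = 1/(-6195) = -1/6195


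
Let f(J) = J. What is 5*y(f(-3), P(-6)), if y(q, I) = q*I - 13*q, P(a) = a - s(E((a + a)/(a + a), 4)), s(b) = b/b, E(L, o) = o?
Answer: 300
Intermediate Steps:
s(b) = 1
P(a) = -1 + a (P(a) = a - 1*1 = a - 1 = -1 + a)
y(q, I) = -13*q + I*q (y(q, I) = I*q - 13*q = -13*q + I*q)
5*y(f(-3), P(-6)) = 5*(-3*(-13 + (-1 - 6))) = 5*(-3*(-13 - 7)) = 5*(-3*(-20)) = 5*60 = 300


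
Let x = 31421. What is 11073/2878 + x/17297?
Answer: 281959319/49780766 ≈ 5.6640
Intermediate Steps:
11073/2878 + x/17297 = 11073/2878 + 31421/17297 = 281959319/49780766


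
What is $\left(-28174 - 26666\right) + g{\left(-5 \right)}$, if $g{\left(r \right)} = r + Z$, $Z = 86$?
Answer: $-54759$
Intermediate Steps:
$g{\left(r \right)} = 86 + r$ ($g{\left(r \right)} = r + 86 = 86 + r$)
$\left(-28174 - 26666\right) + g{\left(-5 \right)} = \left(-28174 - 26666\right) + \left(86 - 5\right) = -54840 + 81 = -54759$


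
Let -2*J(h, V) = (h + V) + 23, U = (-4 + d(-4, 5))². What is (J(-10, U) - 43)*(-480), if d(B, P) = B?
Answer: 39120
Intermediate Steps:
U = 64 (U = (-4 - 4)² = (-8)² = 64)
J(h, V) = -23/2 - V/2 - h/2 (J(h, V) = -((h + V) + 23)/2 = -((V + h) + 23)/2 = -(23 + V + h)/2 = -23/2 - V/2 - h/2)
(J(-10, U) - 43)*(-480) = ((-23/2 - ½*64 - ½*(-10)) - 43)*(-480) = ((-23/2 - 32 + 5) - 43)*(-480) = (-77/2 - 43)*(-480) = -163/2*(-480) = 39120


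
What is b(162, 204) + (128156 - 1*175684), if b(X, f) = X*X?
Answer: -21284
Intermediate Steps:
b(X, f) = X**2
b(162, 204) + (128156 - 1*175684) = 162**2 + (128156 - 1*175684) = 26244 + (128156 - 175684) = 26244 - 47528 = -21284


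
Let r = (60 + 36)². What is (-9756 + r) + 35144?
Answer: 34604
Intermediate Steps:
r = 9216 (r = 96² = 9216)
(-9756 + r) + 35144 = (-9756 + 9216) + 35144 = -540 + 35144 = 34604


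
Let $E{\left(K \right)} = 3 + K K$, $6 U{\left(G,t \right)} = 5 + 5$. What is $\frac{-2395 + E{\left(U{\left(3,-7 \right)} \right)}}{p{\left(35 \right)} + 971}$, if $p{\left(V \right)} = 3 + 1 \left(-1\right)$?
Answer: $- \frac{21503}{8757} \approx -2.4555$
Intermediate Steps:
$U{\left(G,t \right)} = \frac{5}{3}$ ($U{\left(G,t \right)} = \frac{5 + 5}{6} = \frac{1}{6} \cdot 10 = \frac{5}{3}$)
$E{\left(K \right)} = 3 + K^{2}$
$p{\left(V \right)} = 2$ ($p{\left(V \right)} = 3 - 1 = 2$)
$\frac{-2395 + E{\left(U{\left(3,-7 \right)} \right)}}{p{\left(35 \right)} + 971} = \frac{-2395 + \left(3 + \left(\frac{5}{3}\right)^{2}\right)}{2 + 971} = \frac{-2395 + \left(3 + \frac{25}{9}\right)}{973} = \left(-2395 + \frac{52}{9}\right) \frac{1}{973} = \left(- \frac{21503}{9}\right) \frac{1}{973} = - \frac{21503}{8757}$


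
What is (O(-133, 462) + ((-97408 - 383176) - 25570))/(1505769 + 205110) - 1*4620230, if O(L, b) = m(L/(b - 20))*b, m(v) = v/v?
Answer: -2634884995954/570293 ≈ -4.6202e+6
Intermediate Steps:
m(v) = 1
O(L, b) = b (O(L, b) = 1*b = b)
(O(-133, 462) + ((-97408 - 383176) - 25570))/(1505769 + 205110) - 1*4620230 = (462 + ((-97408 - 383176) - 25570))/(1505769 + 205110) - 1*4620230 = (462 + (-480584 - 25570))/1710879 - 4620230 = (462 - 506154)*(1/1710879) - 4620230 = -505692*1/1710879 - 4620230 = -168564/570293 - 4620230 = -2634884995954/570293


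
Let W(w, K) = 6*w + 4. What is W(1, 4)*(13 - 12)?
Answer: 10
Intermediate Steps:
W(w, K) = 4 + 6*w
W(1, 4)*(13 - 12) = (4 + 6*1)*(13 - 12) = (4 + 6)*1 = 10*1 = 10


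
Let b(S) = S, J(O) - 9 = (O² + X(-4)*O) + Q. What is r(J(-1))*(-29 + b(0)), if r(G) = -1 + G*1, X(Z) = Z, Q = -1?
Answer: -348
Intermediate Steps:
J(O) = 8 + O² - 4*O (J(O) = 9 + ((O² - 4*O) - 1) = 9 + (-1 + O² - 4*O) = 8 + O² - 4*O)
r(G) = -1 + G
r(J(-1))*(-29 + b(0)) = (-1 + (8 + (-1)² - 4*(-1)))*(-29 + 0) = (-1 + (8 + 1 + 4))*(-29) = (-1 + 13)*(-29) = 12*(-29) = -348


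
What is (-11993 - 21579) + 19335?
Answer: -14237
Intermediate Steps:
(-11993 - 21579) + 19335 = -33572 + 19335 = -14237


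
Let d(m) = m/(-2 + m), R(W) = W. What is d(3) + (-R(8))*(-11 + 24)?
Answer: -101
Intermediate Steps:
d(m) = m/(-2 + m)
d(3) + (-R(8))*(-11 + 24) = 3/(-2 + 3) + (-1*8)*(-11 + 24) = 3/1 - 8*13 = 3*1 - 104 = 3 - 104 = -101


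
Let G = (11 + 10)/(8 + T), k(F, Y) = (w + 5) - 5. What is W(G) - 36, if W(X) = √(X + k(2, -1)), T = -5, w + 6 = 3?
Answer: -34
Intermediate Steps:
w = -3 (w = -6 + 3 = -3)
k(F, Y) = -3 (k(F, Y) = (-3 + 5) - 5 = 2 - 5 = -3)
G = 7 (G = (11 + 10)/(8 - 5) = 21/3 = 21*(⅓) = 7)
W(X) = √(-3 + X) (W(X) = √(X - 3) = √(-3 + X))
W(G) - 36 = √(-3 + 7) - 36 = √4 - 36 = 2 - 36 = -34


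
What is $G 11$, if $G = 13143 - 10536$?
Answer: $28677$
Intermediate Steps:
$G = 2607$
$G 11 = 2607 \cdot 11 = 28677$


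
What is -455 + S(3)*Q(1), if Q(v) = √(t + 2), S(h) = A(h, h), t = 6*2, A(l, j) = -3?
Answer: -455 - 3*√14 ≈ -466.23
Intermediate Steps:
t = 12
S(h) = -3
Q(v) = √14 (Q(v) = √(12 + 2) = √14)
-455 + S(3)*Q(1) = -455 - 3*√14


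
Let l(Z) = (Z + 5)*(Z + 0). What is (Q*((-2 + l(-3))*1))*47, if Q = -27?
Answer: 10152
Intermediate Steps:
l(Z) = Z*(5 + Z) (l(Z) = (5 + Z)*Z = Z*(5 + Z))
(Q*((-2 + l(-3))*1))*47 = -27*(-2 - 3*(5 - 3))*47 = -27*(-2 - 3*2)*47 = -27*(-2 - 6)*47 = -(-216)*47 = -27*(-8)*47 = 216*47 = 10152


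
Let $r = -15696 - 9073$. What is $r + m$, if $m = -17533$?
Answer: $-42302$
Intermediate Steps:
$r = -24769$
$r + m = -24769 - 17533 = -42302$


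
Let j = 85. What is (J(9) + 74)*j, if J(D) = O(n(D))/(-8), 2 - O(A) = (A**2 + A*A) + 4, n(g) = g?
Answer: 16065/2 ≈ 8032.5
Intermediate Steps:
O(A) = -2 - 2*A**2 (O(A) = 2 - ((A**2 + A*A) + 4) = 2 - ((A**2 + A**2) + 4) = 2 - (2*A**2 + 4) = 2 - (4 + 2*A**2) = 2 + (-4 - 2*A**2) = -2 - 2*A**2)
J(D) = 1/4 + D**2/4 (J(D) = (-2 - 2*D**2)/(-8) = (-2 - 2*D**2)*(-1/8) = 1/4 + D**2/4)
(J(9) + 74)*j = ((1/4 + (1/4)*9**2) + 74)*85 = ((1/4 + (1/4)*81) + 74)*85 = ((1/4 + 81/4) + 74)*85 = (41/2 + 74)*85 = (189/2)*85 = 16065/2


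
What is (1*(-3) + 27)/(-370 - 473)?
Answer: -8/281 ≈ -0.028470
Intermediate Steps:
(1*(-3) + 27)/(-370 - 473) = (-3 + 27)/(-843) = 24*(-1/843) = -8/281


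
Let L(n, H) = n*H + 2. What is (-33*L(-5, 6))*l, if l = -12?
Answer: -11088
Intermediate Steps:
L(n, H) = 2 + H*n (L(n, H) = H*n + 2 = 2 + H*n)
(-33*L(-5, 6))*l = -33*(2 + 6*(-5))*(-12) = -33*(2 - 30)*(-12) = -33*(-28)*(-12) = 924*(-12) = -11088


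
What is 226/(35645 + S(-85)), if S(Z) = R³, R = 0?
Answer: 226/35645 ≈ 0.0063403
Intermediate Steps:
S(Z) = 0 (S(Z) = 0³ = 0)
226/(35645 + S(-85)) = 226/(35645 + 0) = 226/35645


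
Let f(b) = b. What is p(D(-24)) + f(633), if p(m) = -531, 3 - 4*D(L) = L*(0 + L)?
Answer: 102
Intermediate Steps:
D(L) = ¾ - L²/4 (D(L) = ¾ - L*(0 + L)/4 = ¾ - L*L/4 = ¾ - L²/4)
p(D(-24)) + f(633) = -531 + 633 = 102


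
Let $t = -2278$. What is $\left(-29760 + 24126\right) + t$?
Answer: $-7912$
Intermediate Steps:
$\left(-29760 + 24126\right) + t = \left(-29760 + 24126\right) - 2278 = -5634 - 2278 = -7912$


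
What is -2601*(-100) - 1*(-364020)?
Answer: 624120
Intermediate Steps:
-2601*(-100) - 1*(-364020) = 260100 + 364020 = 624120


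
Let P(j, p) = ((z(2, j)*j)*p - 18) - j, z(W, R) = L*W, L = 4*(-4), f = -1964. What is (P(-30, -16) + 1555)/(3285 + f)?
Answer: -13793/1321 ≈ -10.441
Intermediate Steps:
L = -16
z(W, R) = -16*W
P(j, p) = -18 - j - 32*j*p (P(j, p) = (((-16*2)*j)*p - 18) - j = ((-32*j)*p - 18) - j = (-32*j*p - 18) - j = (-18 - 32*j*p) - j = -18 - j - 32*j*p)
(P(-30, -16) + 1555)/(3285 + f) = ((-18 - 1*(-30) - 32*(-30)*(-16)) + 1555)/(3285 - 1964) = ((-18 + 30 - 15360) + 1555)/1321 = (-15348 + 1555)*(1/1321) = -13793*1/1321 = -13793/1321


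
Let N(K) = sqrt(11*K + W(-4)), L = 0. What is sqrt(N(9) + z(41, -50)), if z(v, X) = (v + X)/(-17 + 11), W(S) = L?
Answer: sqrt(6 + 12*sqrt(11))/2 ≈ 3.3838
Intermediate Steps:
W(S) = 0
z(v, X) = -X/6 - v/6 (z(v, X) = (X + v)/(-6) = (X + v)*(-1/6) = -X/6 - v/6)
N(K) = sqrt(11)*sqrt(K) (N(K) = sqrt(11*K + 0) = sqrt(11*K) = sqrt(11)*sqrt(K))
sqrt(N(9) + z(41, -50)) = sqrt(sqrt(11)*sqrt(9) + (-1/6*(-50) - 1/6*41)) = sqrt(sqrt(11)*3 + (25/3 - 41/6)) = sqrt(3*sqrt(11) + 3/2) = sqrt(3/2 + 3*sqrt(11))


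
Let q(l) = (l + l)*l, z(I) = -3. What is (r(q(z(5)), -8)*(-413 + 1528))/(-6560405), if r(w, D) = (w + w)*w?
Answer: -144504/1312081 ≈ -0.11013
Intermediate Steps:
q(l) = 2*l² (q(l) = (2*l)*l = 2*l²)
r(w, D) = 2*w² (r(w, D) = (2*w)*w = 2*w²)
(r(q(z(5)), -8)*(-413 + 1528))/(-6560405) = ((2*(2*(-3)²)²)*(-413 + 1528))/(-6560405) = ((2*(2*9)²)*1115)*(-1/6560405) = ((2*18²)*1115)*(-1/6560405) = ((2*324)*1115)*(-1/6560405) = (648*1115)*(-1/6560405) = 722520*(-1/6560405) = -144504/1312081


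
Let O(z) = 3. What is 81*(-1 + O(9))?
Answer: 162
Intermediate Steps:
81*(-1 + O(9)) = 81*(-1 + 3) = 81*2 = 162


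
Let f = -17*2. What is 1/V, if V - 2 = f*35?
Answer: -1/1188 ≈ -0.00084175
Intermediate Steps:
f = -34
V = -1188 (V = 2 - 34*35 = 2 - 1190 = -1188)
1/V = 1/(-1188) = -1/1188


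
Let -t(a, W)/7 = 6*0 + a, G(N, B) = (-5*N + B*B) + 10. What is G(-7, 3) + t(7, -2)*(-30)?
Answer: 1524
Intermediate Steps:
G(N, B) = 10 + B² - 5*N (G(N, B) = (-5*N + B²) + 10 = (B² - 5*N) + 10 = 10 + B² - 5*N)
t(a, W) = -7*a (t(a, W) = -7*(6*0 + a) = -7*(0 + a) = -7*a)
G(-7, 3) + t(7, -2)*(-30) = (10 + 3² - 5*(-7)) - 7*7*(-30) = (10 + 9 + 35) - 49*(-30) = 54 + 1470 = 1524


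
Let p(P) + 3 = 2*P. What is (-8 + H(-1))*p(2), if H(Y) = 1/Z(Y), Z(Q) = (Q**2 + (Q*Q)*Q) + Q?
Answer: -9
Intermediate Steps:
p(P) = -3 + 2*P
Z(Q) = Q + Q**2 + Q**3 (Z(Q) = (Q**2 + Q**2*Q) + Q = (Q**2 + Q**3) + Q = Q + Q**2 + Q**3)
H(Y) = 1/(Y*(1 + Y + Y**2))
(-8 + H(-1))*p(2) = (-8 + 1/((-1)*(1 - 1 + (-1)**2)))*(-3 + 2*2) = (-8 - 1/(1 - 1 + 1))*(-3 + 4) = (-8 - 1/1)*1 = (-8 - 1*1)*1 = (-8 - 1)*1 = -9*1 = -9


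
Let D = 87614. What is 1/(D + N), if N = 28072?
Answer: 1/115686 ≈ 8.6441e-6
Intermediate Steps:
1/(D + N) = 1/(87614 + 28072) = 1/115686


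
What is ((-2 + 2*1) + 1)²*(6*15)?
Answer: 90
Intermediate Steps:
((-2 + 2*1) + 1)²*(6*15) = ((-2 + 2) + 1)²*90 = (0 + 1)²*90 = 1²*90 = 1*90 = 90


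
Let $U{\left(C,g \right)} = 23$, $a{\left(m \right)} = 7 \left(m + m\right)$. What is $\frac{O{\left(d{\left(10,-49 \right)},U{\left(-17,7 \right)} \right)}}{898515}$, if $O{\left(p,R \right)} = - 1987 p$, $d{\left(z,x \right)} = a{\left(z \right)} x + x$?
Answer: $\frac{4576061}{299505} \approx 15.279$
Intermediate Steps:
$a{\left(m \right)} = 14 m$ ($a{\left(m \right)} = 7 \cdot 2 m = 14 m$)
$d{\left(z,x \right)} = x + 14 x z$ ($d{\left(z,x \right)} = 14 z x + x = 14 x z + x = x + 14 x z$)
$\frac{O{\left(d{\left(10,-49 \right)},U{\left(-17,7 \right)} \right)}}{898515} = \frac{\left(-1987\right) \left(- 49 \left(1 + 14 \cdot 10\right)\right)}{898515} = - 1987 \left(- 49 \left(1 + 140\right)\right) \frac{1}{898515} = - 1987 \left(\left(-49\right) 141\right) \frac{1}{898515} = \left(-1987\right) \left(-6909\right) \frac{1}{898515} = 13728183 \cdot \frac{1}{898515} = \frac{4576061}{299505}$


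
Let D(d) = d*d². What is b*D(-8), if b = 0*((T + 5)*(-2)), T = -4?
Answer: 0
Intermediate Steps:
D(d) = d³
b = 0 (b = 0*((-4 + 5)*(-2)) = 0*(1*(-2)) = 0*(-2) = 0)
b*D(-8) = 0*(-8)³ = 0*(-512) = 0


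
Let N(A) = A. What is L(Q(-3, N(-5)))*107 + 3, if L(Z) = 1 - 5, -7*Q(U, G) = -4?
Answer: -425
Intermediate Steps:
Q(U, G) = 4/7 (Q(U, G) = -1/7*(-4) = 4/7)
L(Z) = -4
L(Q(-3, N(-5)))*107 + 3 = -4*107 + 3 = -428 + 3 = -425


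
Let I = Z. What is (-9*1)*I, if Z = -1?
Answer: 9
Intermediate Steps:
I = -1
(-9*1)*I = -9*1*(-1) = -9*(-1) = 9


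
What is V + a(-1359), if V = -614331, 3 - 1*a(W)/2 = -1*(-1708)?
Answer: -617741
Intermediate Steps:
a(W) = -3410 (a(W) = 6 - (-2)*(-1708) = 6 - 2*1708 = 6 - 3416 = -3410)
V + a(-1359) = -614331 - 3410 = -617741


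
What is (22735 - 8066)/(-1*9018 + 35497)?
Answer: 14669/26479 ≈ 0.55399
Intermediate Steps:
(22735 - 8066)/(-1*9018 + 35497) = 14669/(-9018 + 35497) = 14669/26479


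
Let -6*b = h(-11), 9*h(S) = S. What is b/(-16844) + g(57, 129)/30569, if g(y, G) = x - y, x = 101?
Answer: 3607735/2527711704 ≈ 0.0014273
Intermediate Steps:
h(S) = S/9
g(y, G) = 101 - y
b = 11/54 (b = -(-11)/54 = -⅙*(-11/9) = 11/54 ≈ 0.20370)
b/(-16844) + g(57, 129)/30569 = (11/54)/(-16844) + (101 - 1*57)/30569 = (11/54)*(-1/16844) + (101 - 57)*(1/30569) = -11/909576 + 44*(1/30569) = -11/909576 + 4/2779 = 3607735/2527711704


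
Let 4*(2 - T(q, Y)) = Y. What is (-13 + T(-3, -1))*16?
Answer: -172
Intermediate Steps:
T(q, Y) = 2 - Y/4
(-13 + T(-3, -1))*16 = (-13 + (2 - ¼*(-1)))*16 = (-13 + (2 + ¼))*16 = (-13 + 9/4)*16 = -43/4*16 = -172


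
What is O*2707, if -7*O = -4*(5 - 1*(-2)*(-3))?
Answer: -10828/7 ≈ -1546.9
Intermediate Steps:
O = -4/7 (O = -(-4)*(5 - 1*(-2)*(-3))/7 = -(-4)*(5 + 2*(-3))/7 = -(-4)*(5 - 6)/7 = -(-4)*(-1)/7 = -⅐*4 = -4/7 ≈ -0.57143)
O*2707 = -4/7*2707 = -10828/7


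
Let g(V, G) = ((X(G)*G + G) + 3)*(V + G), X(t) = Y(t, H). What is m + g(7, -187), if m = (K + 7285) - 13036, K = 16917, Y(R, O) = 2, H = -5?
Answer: 111606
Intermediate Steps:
X(t) = 2
m = 11166 (m = (16917 + 7285) - 13036 = 24202 - 13036 = 11166)
g(V, G) = (3 + 3*G)*(G + V) (g(V, G) = ((2*G + G) + 3)*(V + G) = (3*G + 3)*(G + V) = (3 + 3*G)*(G + V))
m + g(7, -187) = 11166 + (3*(-187) + 3*7 + 3*(-187)² + 3*(-187)*7) = 11166 + (-561 + 21 + 3*34969 - 3927) = 11166 + (-561 + 21 + 104907 - 3927) = 11166 + 100440 = 111606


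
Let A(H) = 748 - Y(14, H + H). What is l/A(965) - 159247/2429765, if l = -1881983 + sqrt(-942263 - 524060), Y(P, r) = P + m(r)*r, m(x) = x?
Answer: 3979714160993/9048848200990 - I*sqrt(1466323)/3724166 ≈ 0.4398 - 0.00032515*I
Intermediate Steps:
Y(P, r) = P + r**2 (Y(P, r) = P + r*r = P + r**2)
A(H) = 734 - 4*H**2 (A(H) = 748 - (14 + (H + H)**2) = 748 - (14 + (2*H)**2) = 748 - (14 + 4*H**2) = 748 + (-14 - 4*H**2) = 734 - 4*H**2)
l = -1881983 + I*sqrt(1466323) (l = -1881983 + sqrt(-1466323) = -1881983 + I*sqrt(1466323) ≈ -1.882e+6 + 1210.9*I)
l/A(965) - 159247/2429765 = (-1881983 + I*sqrt(1466323))/(734 - 4*965**2) - 159247/2429765 = (-1881983 + I*sqrt(1466323))/(734 - 4*931225) - 159247*1/2429765 = (-1881983 + I*sqrt(1466323))/(734 - 3724900) - 159247/2429765 = (-1881983 + I*sqrt(1466323))/(-3724166) - 159247/2429765 = (-1881983 + I*sqrt(1466323))*(-1/3724166) - 159247/2429765 = (1881983/3724166 - I*sqrt(1466323)/3724166) - 159247/2429765 = 3979714160993/9048848200990 - I*sqrt(1466323)/3724166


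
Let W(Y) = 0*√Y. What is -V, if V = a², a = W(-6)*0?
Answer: 0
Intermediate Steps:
W(Y) = 0
a = 0 (a = 0*0 = 0)
V = 0 (V = 0² = 0)
-V = -1*0 = 0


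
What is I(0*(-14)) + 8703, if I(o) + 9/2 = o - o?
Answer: 17397/2 ≈ 8698.5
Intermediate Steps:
I(o) = -9/2 (I(o) = -9/2 + (o - o) = -9/2 + 0 = -9/2)
I(0*(-14)) + 8703 = -9/2 + 8703 = 17397/2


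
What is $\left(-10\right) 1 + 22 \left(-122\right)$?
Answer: $-2694$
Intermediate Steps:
$\left(-10\right) 1 + 22 \left(-122\right) = -10 - 2684 = -2694$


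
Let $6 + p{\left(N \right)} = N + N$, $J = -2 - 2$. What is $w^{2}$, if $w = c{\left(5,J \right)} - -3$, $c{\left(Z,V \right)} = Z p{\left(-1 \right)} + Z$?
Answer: $1024$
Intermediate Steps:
$J = -4$ ($J = -2 - 2 = -4$)
$p{\left(N \right)} = -6 + 2 N$ ($p{\left(N \right)} = -6 + \left(N + N\right) = -6 + 2 N$)
$c{\left(Z,V \right)} = - 7 Z$ ($c{\left(Z,V \right)} = Z \left(-6 + 2 \left(-1\right)\right) + Z = Z \left(-6 - 2\right) + Z = Z \left(-8\right) + Z = - 8 Z + Z = - 7 Z$)
$w = -32$ ($w = \left(-7\right) 5 - -3 = -35 + 3 = -32$)
$w^{2} = \left(-32\right)^{2} = 1024$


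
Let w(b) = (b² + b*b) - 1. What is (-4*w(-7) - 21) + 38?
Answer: -371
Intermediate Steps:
w(b) = -1 + 2*b² (w(b) = (b² + b²) - 1 = 2*b² - 1 = -1 + 2*b²)
(-4*w(-7) - 21) + 38 = (-4*(-1 + 2*(-7)²) - 21) + 38 = (-4*(-1 + 2*49) - 21) + 38 = (-4*(-1 + 98) - 21) + 38 = (-4*97 - 21) + 38 = (-388 - 21) + 38 = -409 + 38 = -371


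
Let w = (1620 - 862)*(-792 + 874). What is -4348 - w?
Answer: -66504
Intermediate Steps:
w = 62156 (w = 758*82 = 62156)
-4348 - w = -4348 - 1*62156 = -4348 - 62156 = -66504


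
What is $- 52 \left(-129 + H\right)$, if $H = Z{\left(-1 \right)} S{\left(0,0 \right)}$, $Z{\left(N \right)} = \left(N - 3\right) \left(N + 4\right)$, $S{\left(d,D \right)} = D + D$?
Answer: $6708$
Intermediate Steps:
$S{\left(d,D \right)} = 2 D$
$Z{\left(N \right)} = \left(-3 + N\right) \left(4 + N\right)$
$H = 0$ ($H = \left(-12 - 1 + \left(-1\right)^{2}\right) 2 \cdot 0 = \left(-12 - 1 + 1\right) 0 = \left(-12\right) 0 = 0$)
$- 52 \left(-129 + H\right) = - 52 \left(-129 + 0\right) = \left(-52\right) \left(-129\right) = 6708$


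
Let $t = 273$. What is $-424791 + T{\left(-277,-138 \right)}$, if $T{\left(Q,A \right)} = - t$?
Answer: $-425064$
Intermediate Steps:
$T{\left(Q,A \right)} = -273$ ($T{\left(Q,A \right)} = \left(-1\right) 273 = -273$)
$-424791 + T{\left(-277,-138 \right)} = -424791 - 273 = -425064$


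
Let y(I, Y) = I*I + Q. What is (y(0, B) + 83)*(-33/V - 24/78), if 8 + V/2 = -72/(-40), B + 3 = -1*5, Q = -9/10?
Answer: 1557437/8060 ≈ 193.23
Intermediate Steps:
Q = -9/10 (Q = -9*⅒ = -9/10 ≈ -0.90000)
B = -8 (B = -3 - 1*5 = -3 - 5 = -8)
V = -62/5 (V = -16 + 2*(-72/(-40)) = -16 + 2*(-72*(-1/40)) = -16 + 2*(9/5) = -16 + 18/5 = -62/5 ≈ -12.400)
y(I, Y) = -9/10 + I² (y(I, Y) = I*I - 9/10 = I² - 9/10 = -9/10 + I²)
(y(0, B) + 83)*(-33/V - 24/78) = ((-9/10 + 0²) + 83)*(-33/(-62/5) - 24/78) = ((-9/10 + 0) + 83)*(-33*(-5/62) - 24*1/78) = (-9/10 + 83)*(165/62 - 4/13) = (821/10)*(1897/806) = 1557437/8060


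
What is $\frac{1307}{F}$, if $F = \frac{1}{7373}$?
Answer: $9636511$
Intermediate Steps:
$F = \frac{1}{7373} \approx 0.00013563$
$\frac{1307}{F} = 1307 \frac{1}{\frac{1}{7373}} = 1307 \cdot 7373 = 9636511$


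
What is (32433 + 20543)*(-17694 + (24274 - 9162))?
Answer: -136784032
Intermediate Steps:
(32433 + 20543)*(-17694 + (24274 - 9162)) = 52976*(-17694 + 15112) = 52976*(-2582) = -136784032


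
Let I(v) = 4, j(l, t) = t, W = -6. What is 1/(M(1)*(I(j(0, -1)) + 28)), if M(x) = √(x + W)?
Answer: -I*√5/160 ≈ -0.013975*I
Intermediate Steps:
M(x) = √(-6 + x) (M(x) = √(x - 6) = √(-6 + x))
1/(M(1)*(I(j(0, -1)) + 28)) = 1/(√(-6 + 1)*(4 + 28)) = 1/(√(-5)*32) = 1/((I*√5)*32) = 1/(32*I*√5) = -I*√5/160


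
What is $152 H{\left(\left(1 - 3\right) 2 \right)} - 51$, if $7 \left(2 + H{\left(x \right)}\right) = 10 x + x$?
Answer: $- \frac{9173}{7} \approx -1310.4$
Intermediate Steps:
$H{\left(x \right)} = -2 + \frac{11 x}{7}$ ($H{\left(x \right)} = -2 + \frac{10 x + x}{7} = -2 + \frac{11 x}{7}$)
$152 H{\left(\left(1 - 3\right) 2 \right)} - 51 = 152 \left(-2 + \frac{11 \left(1 - 3\right) 2}{7}\right) - 51 = 152 \left(-2 + \frac{11 \left(\left(-2\right) 2\right)}{7}\right) - 51 = 152 \left(-2 + \frac{11}{7} \left(-4\right)\right) - 51 = 152 \left(-2 - \frac{44}{7}\right) - 51 = 152 \left(- \frac{58}{7}\right) - 51 = - \frac{8816}{7} - 51 = - \frac{9173}{7}$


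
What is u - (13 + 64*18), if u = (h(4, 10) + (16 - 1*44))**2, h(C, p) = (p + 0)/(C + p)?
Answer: -20604/49 ≈ -420.49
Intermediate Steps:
h(C, p) = p/(C + p)
u = 36481/49 (u = (10/(4 + 10) + (16 - 1*44))**2 = (10/14 + (16 - 44))**2 = (10*(1/14) - 28)**2 = (5/7 - 28)**2 = (-191/7)**2 = 36481/49 ≈ 744.51)
u - (13 + 64*18) = 36481/49 - (13 + 64*18) = 36481/49 - (13 + 1152) = 36481/49 - 1*1165 = 36481/49 - 1165 = -20604/49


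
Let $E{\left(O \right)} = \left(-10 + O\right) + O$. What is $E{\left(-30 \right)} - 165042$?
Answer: $-165112$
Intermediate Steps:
$E{\left(O \right)} = -10 + 2 O$
$E{\left(-30 \right)} - 165042 = \left(-10 + 2 \left(-30\right)\right) - 165042 = \left(-10 - 60\right) - 165042 = -70 - 165042 = -165112$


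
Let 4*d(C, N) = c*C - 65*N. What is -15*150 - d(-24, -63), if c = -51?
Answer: -14319/4 ≈ -3579.8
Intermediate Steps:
d(C, N) = -65*N/4 - 51*C/4 (d(C, N) = (-51*C - 65*N)/4 = (-65*N - 51*C)/4 = -65*N/4 - 51*C/4)
-15*150 - d(-24, -63) = -15*150 - (-65/4*(-63) - 51/4*(-24)) = -2250 - (4095/4 + 306) = -2250 - 1*5319/4 = -2250 - 5319/4 = -14319/4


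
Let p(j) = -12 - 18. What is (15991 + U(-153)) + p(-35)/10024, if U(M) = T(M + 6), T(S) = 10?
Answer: 80196997/5012 ≈ 16001.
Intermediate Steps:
p(j) = -30
U(M) = 10
(15991 + U(-153)) + p(-35)/10024 = (15991 + 10) - 30/10024 = 16001 - 30*1/10024 = 16001 - 15/5012 = 80196997/5012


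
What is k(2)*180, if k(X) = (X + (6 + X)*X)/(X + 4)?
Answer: 540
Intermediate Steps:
k(X) = (X + X*(6 + X))/(4 + X)
k(2)*180 = (2*(7 + 2)/(4 + 2))*180 = (2*9/6)*180 = (2*(⅙)*9)*180 = 3*180 = 540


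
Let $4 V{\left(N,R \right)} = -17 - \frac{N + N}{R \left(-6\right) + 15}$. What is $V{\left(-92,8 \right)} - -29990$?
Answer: $\frac{3957935}{132} \approx 29984.0$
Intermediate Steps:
$V{\left(N,R \right)} = - \frac{17}{4} - \frac{N}{2 \left(15 - 6 R\right)}$ ($V{\left(N,R \right)} = \frac{-17 - \frac{N + N}{R \left(-6\right) + 15}}{4} = \frac{-17 - \frac{2 N}{- 6 R + 15}}{4} = \frac{-17 - \frac{2 N}{15 - 6 R}}{4} = - \frac{17}{4} - \frac{N}{2 \left(15 - 6 R\right)}$)
$V{\left(-92,8 \right)} - -29990 = \frac{255 - 816 + 2 \left(-92\right)}{12 \left(-5 + 2 \cdot 8\right)} - -29990 = \frac{255 - 816 - 184}{12 \left(-5 + 16\right)} + 29990 = \frac{1}{12} \cdot \frac{1}{11} \left(-745\right) + 29990 = - \frac{745}{132} + 29990 = \frac{3957935}{132}$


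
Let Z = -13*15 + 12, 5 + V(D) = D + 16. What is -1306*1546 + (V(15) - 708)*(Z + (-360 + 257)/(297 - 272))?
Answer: -47286504/25 ≈ -1.8915e+6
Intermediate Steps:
V(D) = 11 + D (V(D) = -5 + (D + 16) = -5 + (16 + D) = 11 + D)
Z = -183 (Z = -195 + 12 = -183)
-1306*1546 + (V(15) - 708)*(Z + (-360 + 257)/(297 - 272)) = -1306*1546 + ((11 + 15) - 708)*(-183 + (-360 + 257)/(297 - 272)) = -2019076 + (26 - 708)*(-183 - 103/25) = -2019076 - 682*(-183 - 103*1/25) = -2019076 - 682*(-183 - 103/25) = -2019076 - 682*(-4678/25) = -2019076 + 3190396/25 = -47286504/25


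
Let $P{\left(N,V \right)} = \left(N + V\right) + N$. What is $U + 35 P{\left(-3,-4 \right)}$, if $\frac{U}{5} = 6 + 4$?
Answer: $-300$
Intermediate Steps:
$U = 50$ ($U = 5 \left(6 + 4\right) = 5 \cdot 10 = 50$)
$P{\left(N,V \right)} = V + 2 N$
$U + 35 P{\left(-3,-4 \right)} = 50 + 35 \left(-4 + 2 \left(-3\right)\right) = 50 + 35 \left(-4 - 6\right) = 50 + 35 \left(-10\right) = 50 - 350 = -300$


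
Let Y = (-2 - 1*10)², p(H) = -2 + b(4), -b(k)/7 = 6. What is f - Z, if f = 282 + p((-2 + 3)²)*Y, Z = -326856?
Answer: 320802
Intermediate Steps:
b(k) = -42 (b(k) = -7*6 = -42)
p(H) = -44 (p(H) = -2 - 42 = -44)
Y = 144 (Y = (-2 - 10)² = (-12)² = 144)
f = -6054 (f = 282 - 44*144 = 282 - 6336 = -6054)
f - Z = -6054 - 1*(-326856) = -6054 + 326856 = 320802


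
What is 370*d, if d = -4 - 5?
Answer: -3330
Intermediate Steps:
d = -9
370*d = 370*(-9) = -3330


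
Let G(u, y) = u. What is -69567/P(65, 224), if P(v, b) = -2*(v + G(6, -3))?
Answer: 69567/142 ≈ 489.91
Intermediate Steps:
P(v, b) = -12 - 2*v (P(v, b) = -2*(v + 6) = -2*(6 + v) = -12 - 2*v)
-69567/P(65, 224) = -69567/(-12 - 2*65) = -69567/(-12 - 130) = -69567/(-142) = -69567*(-1/142) = 69567/142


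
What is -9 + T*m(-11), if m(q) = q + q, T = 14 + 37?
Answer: -1131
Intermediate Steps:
T = 51
m(q) = 2*q
-9 + T*m(-11) = -9 + 51*(2*(-11)) = -9 + 51*(-22) = -9 - 1122 = -1131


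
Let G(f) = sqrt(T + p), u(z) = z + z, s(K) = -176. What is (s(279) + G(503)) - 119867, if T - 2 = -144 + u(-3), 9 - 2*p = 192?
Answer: -120043 + I*sqrt(958)/2 ≈ -1.2004e+5 + 15.476*I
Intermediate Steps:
p = -183/2 (p = 9/2 - 1/2*192 = 9/2 - 96 = -183/2 ≈ -91.500)
u(z) = 2*z
T = -148 (T = 2 + (-144 + 2*(-3)) = 2 + (-144 - 6) = 2 - 150 = -148)
G(f) = I*sqrt(958)/2 (G(f) = sqrt(-148 - 183/2) = sqrt(-479/2) = I*sqrt(958)/2)
(s(279) + G(503)) - 119867 = (-176 + I*sqrt(958)/2) - 119867 = -120043 + I*sqrt(958)/2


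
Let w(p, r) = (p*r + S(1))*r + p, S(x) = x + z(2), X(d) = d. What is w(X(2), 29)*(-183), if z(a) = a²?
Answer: -334707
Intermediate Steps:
S(x) = 4 + x (S(x) = x + 2² = x + 4 = 4 + x)
w(p, r) = p + r*(5 + p*r) (w(p, r) = (p*r + (4 + 1))*r + p = (p*r + 5)*r + p = (5 + p*r)*r + p = r*(5 + p*r) + p = p + r*(5 + p*r))
w(X(2), 29)*(-183) = (2 + 5*29 + 2*29²)*(-183) = (2 + 145 + 2*841)*(-183) = (2 + 145 + 1682)*(-183) = 1829*(-183) = -334707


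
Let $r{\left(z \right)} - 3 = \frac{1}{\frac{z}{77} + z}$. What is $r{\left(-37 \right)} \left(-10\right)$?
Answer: $- \frac{42905}{1443} \approx -29.733$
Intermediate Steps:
$r{\left(z \right)} = 3 + \frac{77}{78 z}$ ($r{\left(z \right)} = 3 + \frac{1}{\frac{z}{77} + z} = 3 + \frac{1}{\frac{78}{77} z} = 3 + \frac{77}{78 z}$)
$r{\left(-37 \right)} \left(-10\right) = \left(3 + \frac{77}{78 \left(-37\right)}\right) \left(-10\right) = \left(3 + \frac{77}{78} \left(- \frac{1}{37}\right)\right) \left(-10\right) = \left(3 - \frac{77}{2886}\right) \left(-10\right) = \frac{8581}{2886} \left(-10\right) = - \frac{42905}{1443}$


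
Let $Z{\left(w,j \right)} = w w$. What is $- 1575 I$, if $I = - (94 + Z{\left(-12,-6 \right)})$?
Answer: $374850$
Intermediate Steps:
$Z{\left(w,j \right)} = w^{2}$
$I = -238$ ($I = - (94 + \left(-12\right)^{2}) = - (94 + 144) = \left(-1\right) 238 = -238$)
$- 1575 I = \left(-1575\right) \left(-238\right) = 374850$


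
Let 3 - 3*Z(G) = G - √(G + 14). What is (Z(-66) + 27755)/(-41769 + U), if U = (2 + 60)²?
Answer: -27778/37925 - 2*I*√13/113775 ≈ -0.73245 - 6.338e-5*I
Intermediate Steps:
Z(G) = 1 - G/3 + √(14 + G)/3 (Z(G) = 1 - (G - √(G + 14))/3 = 1 - (G - √(14 + G))/3 = 1 + (-G/3 + √(14 + G)/3) = 1 - G/3 + √(14 + G)/3)
U = 3844 (U = 62² = 3844)
(Z(-66) + 27755)/(-41769 + U) = ((1 - ⅓*(-66) + √(14 - 66)/3) + 27755)/(-41769 + 3844) = ((1 + 22 + √(-52)/3) + 27755)/(-37925) = ((1 + 22 + (2*I*√13)/3) + 27755)*(-1/37925) = ((1 + 22 + 2*I*√13/3) + 27755)*(-1/37925) = ((23 + 2*I*√13/3) + 27755)*(-1/37925) = (27778 + 2*I*√13/3)*(-1/37925) = -27778/37925 - 2*I*√13/113775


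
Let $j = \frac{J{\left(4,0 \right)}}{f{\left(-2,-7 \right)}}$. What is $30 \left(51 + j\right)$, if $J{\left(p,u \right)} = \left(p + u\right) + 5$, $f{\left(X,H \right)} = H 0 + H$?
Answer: $\frac{10440}{7} \approx 1491.4$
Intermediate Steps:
$f{\left(X,H \right)} = H$ ($f{\left(X,H \right)} = 0 + H = H$)
$J{\left(p,u \right)} = 5 + p + u$
$j = - \frac{9}{7}$ ($j = \frac{5 + 4 + 0}{-7} = 9 \left(- \frac{1}{7}\right) = - \frac{9}{7} \approx -1.2857$)
$30 \left(51 + j\right) = 30 \left(51 - \frac{9}{7}\right) = 30 \cdot \frac{348}{7} = \frac{10440}{7}$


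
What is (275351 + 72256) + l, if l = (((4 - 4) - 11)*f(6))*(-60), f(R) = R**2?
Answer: 371367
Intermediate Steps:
l = 23760 (l = (((4 - 4) - 11)*6**2)*(-60) = ((0 - 11)*36)*(-60) = -11*36*(-60) = -396*(-60) = 23760)
(275351 + 72256) + l = (275351 + 72256) + 23760 = 347607 + 23760 = 371367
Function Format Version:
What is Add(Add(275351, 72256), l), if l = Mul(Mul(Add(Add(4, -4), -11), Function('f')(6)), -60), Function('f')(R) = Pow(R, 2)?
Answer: 371367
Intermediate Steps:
l = 23760 (l = Mul(Mul(Add(Add(4, -4), -11), Pow(6, 2)), -60) = Mul(Mul(Add(0, -11), 36), -60) = Mul(Mul(-11, 36), -60) = Mul(-396, -60) = 23760)
Add(Add(275351, 72256), l) = Add(Add(275351, 72256), 23760) = Add(347607, 23760) = 371367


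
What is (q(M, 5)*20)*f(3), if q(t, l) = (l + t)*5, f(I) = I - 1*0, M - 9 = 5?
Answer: 5700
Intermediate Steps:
M = 14 (M = 9 + 5 = 14)
f(I) = I (f(I) = I + 0 = I)
q(t, l) = 5*l + 5*t
(q(M, 5)*20)*f(3) = ((5*5 + 5*14)*20)*3 = ((25 + 70)*20)*3 = (95*20)*3 = 1900*3 = 5700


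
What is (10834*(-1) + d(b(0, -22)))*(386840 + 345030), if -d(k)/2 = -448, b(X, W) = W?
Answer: -7273324060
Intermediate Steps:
d(k) = 896 (d(k) = -2*(-448) = 896)
(10834*(-1) + d(b(0, -22)))*(386840 + 345030) = (10834*(-1) + 896)*(386840 + 345030) = (-10834 + 896)*731870 = -9938*731870 = -7273324060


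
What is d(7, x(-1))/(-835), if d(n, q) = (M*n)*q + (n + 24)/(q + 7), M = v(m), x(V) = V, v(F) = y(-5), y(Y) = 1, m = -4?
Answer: 11/5010 ≈ 0.0021956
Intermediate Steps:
v(F) = 1
M = 1
d(n, q) = n*q + (24 + n)/(7 + q) (d(n, q) = (1*n)*q + (n + 24)/(q + 7) = n*q + (24 + n)/(7 + q))
d(7, x(-1))/(-835) = ((24 + 7 + 7*(-1)**2 + 7*7*(-1))/(7 - 1))/(-835) = ((24 + 7 + 7*1 - 49)/6)*(-1/835) = ((24 + 7 + 7 - 49)/6)*(-1/835) = ((1/6)*(-11))*(-1/835) = -11/6*(-1/835) = 11/5010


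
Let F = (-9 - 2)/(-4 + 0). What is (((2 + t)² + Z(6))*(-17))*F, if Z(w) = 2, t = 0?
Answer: -561/2 ≈ -280.50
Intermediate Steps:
F = 11/4 (F = -11/(-4) = -11*(-¼) = 11/4 ≈ 2.7500)
(((2 + t)² + Z(6))*(-17))*F = (((2 + 0)² + 2)*(-17))*(11/4) = ((2² + 2)*(-17))*(11/4) = ((4 + 2)*(-17))*(11/4) = (6*(-17))*(11/4) = -102*11/4 = -561/2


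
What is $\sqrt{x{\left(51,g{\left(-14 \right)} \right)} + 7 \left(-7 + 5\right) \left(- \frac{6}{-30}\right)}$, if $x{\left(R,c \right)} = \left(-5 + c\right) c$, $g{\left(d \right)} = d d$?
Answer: $\frac{\sqrt{935830}}{5} \approx 193.48$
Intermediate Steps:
$g{\left(d \right)} = d^{2}$
$x{\left(R,c \right)} = c \left(-5 + c\right)$
$\sqrt{x{\left(51,g{\left(-14 \right)} \right)} + 7 \left(-7 + 5\right) \left(- \frac{6}{-30}\right)} = \sqrt{\left(-14\right)^{2} \left(-5 + \left(-14\right)^{2}\right) + 7 \left(-7 + 5\right) \left(- \frac{6}{-30}\right)} = \sqrt{196 \left(-5 + 196\right) + 7 \left(-2\right) \left(\left(-6\right) \left(- \frac{1}{30}\right)\right)} = \sqrt{196 \cdot 191 - \frac{14}{5}} = \sqrt{37436 - \frac{14}{5}} = \sqrt{\frac{187166}{5}} = \frac{\sqrt{935830}}{5}$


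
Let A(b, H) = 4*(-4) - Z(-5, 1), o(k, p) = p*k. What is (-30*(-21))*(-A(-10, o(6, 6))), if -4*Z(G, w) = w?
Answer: 19845/2 ≈ 9922.5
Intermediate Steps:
Z(G, w) = -w/4
o(k, p) = k*p
A(b, H) = -63/4 (A(b, H) = 4*(-4) - (-1)/4 = -16 - 1*(-¼) = -16 + ¼ = -63/4)
(-30*(-21))*(-A(-10, o(6, 6))) = (-30*(-21))*(-1*(-63/4)) = 630*(63/4) = 19845/2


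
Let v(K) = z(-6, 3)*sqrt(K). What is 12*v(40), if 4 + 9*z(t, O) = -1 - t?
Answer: 8*sqrt(10)/3 ≈ 8.4327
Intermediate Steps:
z(t, O) = -5/9 - t/9 (z(t, O) = -4/9 + (-1 - t)/9 = -4/9 + (-1/9 - t/9) = -5/9 - t/9)
v(K) = sqrt(K)/9 (v(K) = (-5/9 - 1/9*(-6))*sqrt(K) = (-5/9 + 2/3)*sqrt(K) = sqrt(K)/9)
12*v(40) = 12*(sqrt(40)/9) = 12*((2*sqrt(10))/9) = 12*(2*sqrt(10)/9) = 8*sqrt(10)/3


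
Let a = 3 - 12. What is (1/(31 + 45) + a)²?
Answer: 466489/5776 ≈ 80.763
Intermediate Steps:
a = -9
(1/(31 + 45) + a)² = (1/(31 + 45) - 9)² = (1/76 - 9)² = (-683/76)² = 466489/5776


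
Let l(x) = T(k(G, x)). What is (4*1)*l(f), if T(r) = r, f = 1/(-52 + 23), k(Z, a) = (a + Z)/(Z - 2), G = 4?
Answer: 230/29 ≈ 7.9310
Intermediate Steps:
k(Z, a) = (Z + a)/(-2 + Z)
f = -1/29 (f = 1/(-29) = -1/29 ≈ -0.034483)
l(x) = 2 + x/2 (l(x) = (4 + x)/(-2 + 4) = (4 + x)/2 = 2 + x/2)
(4*1)*l(f) = (4*1)*(2 + (½)*(-1/29)) = 4*(2 - 1/58) = 4*(115/58) = 230/29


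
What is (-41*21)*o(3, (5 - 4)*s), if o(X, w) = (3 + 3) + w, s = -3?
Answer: -2583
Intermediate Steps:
o(X, w) = 6 + w
(-41*21)*o(3, (5 - 4)*s) = (-41*21)*(6 + (5 - 4)*(-3)) = -861*(6 + 1*(-3)) = -861*(6 - 3) = -861*3 = -2583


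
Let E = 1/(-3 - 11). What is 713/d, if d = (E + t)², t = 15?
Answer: 139748/43681 ≈ 3.1993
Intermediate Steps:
E = -1/14 (E = 1/(-14) = -1/14 ≈ -0.071429)
d = 43681/196 (d = (-1/14 + 15)² = (209/14)² = 43681/196 ≈ 222.86)
713/d = 713/(43681/196) = 713*(196/43681) = 139748/43681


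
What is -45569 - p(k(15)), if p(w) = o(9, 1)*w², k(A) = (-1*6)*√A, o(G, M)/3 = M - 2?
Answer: -43949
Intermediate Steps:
o(G, M) = -6 + 3*M (o(G, M) = 3*(M - 2) = 3*(-2 + M) = -6 + 3*M)
k(A) = -6*√A
p(w) = -3*w² (p(w) = (-6 + 3*1)*w² = (-6 + 3)*w² = -3*w²)
-45569 - p(k(15)) = -45569 - (-3)*(-6*√15)² = -45569 - (-3)*540 = -45569 - 1*(-1620) = -45569 + 1620 = -43949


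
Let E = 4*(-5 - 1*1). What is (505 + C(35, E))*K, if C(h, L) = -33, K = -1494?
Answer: -705168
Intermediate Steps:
E = -24 (E = 4*(-5 - 1) = 4*(-6) = -24)
(505 + C(35, E))*K = (505 - 33)*(-1494) = 472*(-1494) = -705168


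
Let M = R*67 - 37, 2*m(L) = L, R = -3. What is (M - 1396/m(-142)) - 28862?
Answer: -2064704/71 ≈ -29080.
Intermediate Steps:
m(L) = L/2
M = -238 (M = -3*67 - 37 = -201 - 37 = -238)
(M - 1396/m(-142)) - 28862 = (-238 - 1396/((1/2)*(-142))) - 28862 = (-238 - 1396/(-71)) - 28862 = (-238 - 1396*(-1/71)) - 28862 = (-238 + 1396/71) - 28862 = -15502/71 - 28862 = -2064704/71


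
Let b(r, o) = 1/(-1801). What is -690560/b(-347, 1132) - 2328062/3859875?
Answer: 4800520976951938/3859875 ≈ 1.2437e+9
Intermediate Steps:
b(r, o) = -1/1801
-690560/b(-347, 1132) - 2328062/3859875 = -690560/(-1/1801) - 2328062/3859875 = -690560*(-1801) - 2328062*1/3859875 = 1243698560 - 2328062/3859875 = 4800520976951938/3859875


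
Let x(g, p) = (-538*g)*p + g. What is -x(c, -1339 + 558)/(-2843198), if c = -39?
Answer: -16386981/2843198 ≈ -5.7636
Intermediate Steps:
x(g, p) = g - 538*g*p (x(g, p) = -538*g*p + g = g - 538*g*p)
-x(c, -1339 + 558)/(-2843198) = -(-39*(1 - 538*(-1339 + 558)))/(-2843198) = -(-39*(1 - 538*(-781)))*(-1)/2843198 = -(-39*(1 + 420178))*(-1)/2843198 = -(-39*420179)*(-1)/2843198 = -(-16386981)*(-1)/2843198 = -1*16386981/2843198 = -16386981/2843198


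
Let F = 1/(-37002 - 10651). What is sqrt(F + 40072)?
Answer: 57*sqrt(28007335955)/47653 ≈ 200.18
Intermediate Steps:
F = -1/47653 (F = 1/(-47653) = -1/47653 ≈ -2.0985e-5)
sqrt(F + 40072) = sqrt(-1/47653 + 40072) = sqrt(1909551015/47653) = 57*sqrt(28007335955)/47653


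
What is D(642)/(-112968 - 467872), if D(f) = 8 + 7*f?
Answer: -2251/290420 ≈ -0.0077508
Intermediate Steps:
D(642)/(-112968 - 467872) = (8 + 7*642)/(-112968 - 467872) = (8 + 4494)/(-580840) = 4502*(-1/580840) = -2251/290420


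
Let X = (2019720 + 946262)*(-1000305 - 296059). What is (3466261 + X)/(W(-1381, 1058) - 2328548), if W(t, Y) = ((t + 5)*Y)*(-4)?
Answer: -3844988823187/3494684 ≈ -1.1002e+6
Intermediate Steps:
X = -3844992289448 (X = 2965982*(-1296364) = -3844992289448)
W(t, Y) = -4*Y*(5 + t) (W(t, Y) = ((5 + t)*Y)*(-4) = (Y*(5 + t))*(-4) = -4*Y*(5 + t))
(3466261 + X)/(W(-1381, 1058) - 2328548) = (3466261 - 3844992289448)/(-4*1058*(5 - 1381) - 2328548) = -3844988823187/(-4*1058*(-1376) - 2328548) = -3844988823187/(5823232 - 2328548) = -3844988823187/3494684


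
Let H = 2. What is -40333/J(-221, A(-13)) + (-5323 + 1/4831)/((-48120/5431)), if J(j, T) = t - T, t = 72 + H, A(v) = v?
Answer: 231194539417/1685390970 ≈ 137.18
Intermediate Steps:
t = 74 (t = 72 + 2 = 74)
J(j, T) = 74 - T
-40333/J(-221, A(-13)) + (-5323 + 1/4831)/((-48120/5431)) = -40333/(74 - 1*(-13)) + (-5323 + 1/4831)/((-48120/5431)) = -40333/(74 + 13) + (-5323 + 1/4831)/((-48120*1/5431)) = -40333/87 - 25715412/(4831*(-48120/5431)) = -40333*1/87 - 25715412/4831*(-5431/48120) = -40333/87 + 11638366881/19372310 = 231194539417/1685390970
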